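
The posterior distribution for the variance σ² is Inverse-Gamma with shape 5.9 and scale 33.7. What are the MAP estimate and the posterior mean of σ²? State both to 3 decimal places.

Mode = β/(α+1) = 33.7/6.9 = 4.884.
Mean = β/(α−1) = 33.7/4.9 = 6.878.

MAP = 4.884; posterior mean = 6.878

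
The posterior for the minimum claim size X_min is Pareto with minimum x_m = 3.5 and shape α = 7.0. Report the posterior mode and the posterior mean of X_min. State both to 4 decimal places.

The Pareto density is strictly decreasing on [x_m, ∞), so the mode is x_m = 3.5000.
Mean = α·x_m/(α−1) = 7.0·3.5/6.0 = 4.0833.
Mean > mode: the posterior has a right tail.

MAP = 3.5000; posterior mean = 4.0833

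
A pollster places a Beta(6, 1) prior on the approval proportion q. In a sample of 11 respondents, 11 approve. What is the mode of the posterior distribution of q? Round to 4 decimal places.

1.0000

Posterior: Beta(6+11, 1+0) = Beta(17, 1).
Since β = 1 ≤ 1 and α > 1, the Beta density is monotone increasing on [0,1]; the mode is at 1.
Mean = 17/(17+1) = 0.9444.
This is the posterior mode — the MAP estimate.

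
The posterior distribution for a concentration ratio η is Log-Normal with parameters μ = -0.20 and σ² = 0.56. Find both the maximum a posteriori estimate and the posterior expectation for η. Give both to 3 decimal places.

Mode = exp(μ − σ²) = exp(-0.76) = 0.468.
Mean = exp(μ + σ²/2) = exp(0.080) = 1.083.
The posterior is right-skewed, so the mean exceeds the mode.

η_MAP = 0.468, E[η|data] = 1.083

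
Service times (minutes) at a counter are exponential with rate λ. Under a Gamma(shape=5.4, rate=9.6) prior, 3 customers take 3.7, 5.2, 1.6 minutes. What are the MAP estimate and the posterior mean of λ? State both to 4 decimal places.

MAP = 0.3682; posterior mean = 0.4179

Σ times = 10.5. Posterior: Gamma(shape = 5.4+3 = 8.4, rate = 9.6+10.5 = 20.1).
Mode = (α−1)/β = 7.4/20.1 = 0.3682.
Mean = α/β = 8.4/20.1 = 0.4179.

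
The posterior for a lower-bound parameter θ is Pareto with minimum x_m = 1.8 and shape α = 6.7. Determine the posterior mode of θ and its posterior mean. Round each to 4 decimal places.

posterior mode = 1.8000, posterior mean = 2.1158

The Pareto density is strictly decreasing on [x_m, ∞), so the mode is x_m = 1.8000.
Mean = α·x_m/(α−1) = 6.7·1.8/5.7 = 2.1158.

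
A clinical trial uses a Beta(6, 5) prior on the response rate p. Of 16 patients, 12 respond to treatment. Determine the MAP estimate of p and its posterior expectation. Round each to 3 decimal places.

MAP = 0.680, posterior mean = 0.667

Posterior: Beta(6+12, 5+4) = Beta(18, 9).
Mode = (18−1)/(18+9−2) = 17/25 = 0.680.
Mean = 18/(18+9) = 18/27 = 0.667.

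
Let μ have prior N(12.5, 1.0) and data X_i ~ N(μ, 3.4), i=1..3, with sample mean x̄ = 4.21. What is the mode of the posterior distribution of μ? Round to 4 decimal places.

8.6141

Posterior for μ is Normal. Precision-weighted mean: (1/1.0·12.5 + 3/3.4·4.21) / (1/1.0 + 3/3.4) = 8.6141.
A Normal posterior is symmetric, so mode = mean.
This is the posterior mode — the MAP estimate.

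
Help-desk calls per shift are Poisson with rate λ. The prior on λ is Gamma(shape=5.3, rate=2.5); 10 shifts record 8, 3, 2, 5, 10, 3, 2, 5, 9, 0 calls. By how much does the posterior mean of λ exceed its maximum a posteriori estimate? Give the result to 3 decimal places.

0.080

Σ counts = 47. Posterior: Gamma(shape = 5.3+47 = 52.3, rate = 2.5+10 = 12.5).
Mode = (α−1)/β = 51.3/12.5 = 4.104.
Mean = α/β = 52.3/12.5 = 4.184.
Difference = 4.184 − 4.104 = 0.080.
Mean > mode: the posterior has a right tail.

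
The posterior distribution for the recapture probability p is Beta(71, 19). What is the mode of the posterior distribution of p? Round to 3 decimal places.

Mode = (71−1)/(71+19−2) = 70/88 = 0.795.
Mean = 71/(71+19) = 71/90 = 0.789.
This is the posterior mode — the MAP estimate.

0.795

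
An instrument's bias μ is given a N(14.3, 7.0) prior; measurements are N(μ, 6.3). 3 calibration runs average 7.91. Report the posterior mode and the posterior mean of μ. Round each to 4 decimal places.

posterior mode = 9.3846, posterior mean = 9.3846

Posterior for μ is Normal. Precision-weighted mean: (1/7.0·14.3 + 3/6.3·7.91) / (1/7.0 + 3/6.3) = 9.3846.
A Normal posterior is symmetric, so mode = mean.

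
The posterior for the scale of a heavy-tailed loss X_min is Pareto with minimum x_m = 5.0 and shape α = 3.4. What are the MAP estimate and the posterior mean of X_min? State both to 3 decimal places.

MAP = 5.000; posterior mean = 7.083

The Pareto density is strictly decreasing on [x_m, ∞), so the mode is x_m = 5.000.
Mean = α·x_m/(α−1) = 3.4·5.0/2.4 = 7.083.
The posterior is right-skewed, so the mean exceeds the mode.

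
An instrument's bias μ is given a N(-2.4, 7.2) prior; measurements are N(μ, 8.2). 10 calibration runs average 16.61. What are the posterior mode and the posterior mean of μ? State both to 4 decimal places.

Posterior for μ is Normal. Precision-weighted mean: (1/7.2·-2.4 + 10/8.2·16.61) / (1/7.2 + 10/8.2) = 14.6663.
A Normal posterior is symmetric, so mode = mean.

MAP: 14.6663. Posterior mean: 14.6663.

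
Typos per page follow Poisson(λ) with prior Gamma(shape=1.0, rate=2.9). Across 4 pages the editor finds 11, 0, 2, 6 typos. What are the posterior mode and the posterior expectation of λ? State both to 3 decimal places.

λ_MAP = 2.754, E[λ|data] = 2.899

Σ counts = 19. Posterior: Gamma(shape = 1.0+19 = 20.0, rate = 2.9+4 = 6.9).
Mode = (α−1)/β = 19.0/6.9 = 2.754.
Mean = α/β = 20.0/6.9 = 2.899.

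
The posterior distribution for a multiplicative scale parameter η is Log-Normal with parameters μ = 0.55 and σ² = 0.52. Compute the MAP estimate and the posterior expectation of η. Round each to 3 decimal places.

η_MAP = 1.030, E[η|data] = 2.248

Mode = exp(μ − σ²) = exp(0.03) = 1.030.
Mean = exp(μ + σ²/2) = exp(0.810) = 2.248.
The posterior is right-skewed, so the mean exceeds the mode.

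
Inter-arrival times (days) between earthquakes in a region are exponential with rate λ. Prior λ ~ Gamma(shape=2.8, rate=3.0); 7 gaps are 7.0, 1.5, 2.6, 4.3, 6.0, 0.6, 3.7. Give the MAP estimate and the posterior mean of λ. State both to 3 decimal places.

MAP: 0.307. Posterior mean: 0.341.

Σ times = 25.7. Posterior: Gamma(shape = 2.8+7 = 9.8, rate = 3.0+25.7 = 28.7).
Mode = (α−1)/β = 8.8/28.7 = 0.307.
Mean = α/β = 9.8/28.7 = 0.341.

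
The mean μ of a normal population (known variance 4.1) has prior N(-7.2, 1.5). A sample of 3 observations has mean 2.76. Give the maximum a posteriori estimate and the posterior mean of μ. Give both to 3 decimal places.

MAP = -1.988; posterior mean = -1.988

Posterior for μ is Normal. Precision-weighted mean: (1/1.5·-7.2 + 3/4.1·2.76) / (1/1.5 + 3/4.1) = -1.988.
A Normal posterior is symmetric, so mode = mean.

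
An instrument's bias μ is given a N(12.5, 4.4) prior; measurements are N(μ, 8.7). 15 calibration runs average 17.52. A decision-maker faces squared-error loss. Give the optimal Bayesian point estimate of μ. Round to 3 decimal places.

Posterior for μ is Normal. Precision-weighted mean: (1/4.4·12.5 + 15/8.7·17.52) / (1/4.4 + 15/8.7) = 16.935.
A Normal posterior is symmetric, so mode = mean.
Squared-error loss ⇒ the optimal estimator is the posterior mean.

16.935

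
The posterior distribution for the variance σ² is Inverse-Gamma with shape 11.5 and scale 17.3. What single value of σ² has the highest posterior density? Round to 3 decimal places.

Mode = β/(α+1) = 17.3/12.5 = 1.384.
Mean = β/(α−1) = 17.3/10.5 = 1.648.
This is the posterior mode — the MAP estimate.

1.384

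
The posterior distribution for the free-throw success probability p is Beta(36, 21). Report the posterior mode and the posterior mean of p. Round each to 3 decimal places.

p_MAP = 0.636, E[p|data] = 0.632

Mode = (36−1)/(36+21−2) = 35/55 = 0.636.
Mean = 36/(36+21) = 36/57 = 0.632.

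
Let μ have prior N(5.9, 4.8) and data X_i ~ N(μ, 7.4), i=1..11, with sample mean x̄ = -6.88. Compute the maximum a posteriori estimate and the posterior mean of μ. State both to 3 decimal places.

Posterior for μ is Normal. Precision-weighted mean: (1/4.8·5.9 + 11/7.4·-6.88) / (1/4.8 + 11/7.4) = -5.309.
A Normal posterior is symmetric, so mode = mean.

MAP: -5.309. Posterior mean: -5.309.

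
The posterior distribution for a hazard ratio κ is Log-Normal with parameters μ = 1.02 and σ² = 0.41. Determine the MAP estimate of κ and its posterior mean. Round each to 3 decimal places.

Mode = exp(μ − σ²) = exp(0.61) = 1.840.
Mean = exp(μ + σ²/2) = exp(1.225) = 3.404.
Right-skewed posterior ⇒ mode < mean.

κ_MAP = 1.840, E[κ|data] = 3.404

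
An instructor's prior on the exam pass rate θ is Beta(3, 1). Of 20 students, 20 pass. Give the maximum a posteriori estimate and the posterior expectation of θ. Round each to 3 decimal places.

Posterior: Beta(3+20, 1+0) = Beta(23, 1).
Since β = 1 ≤ 1 and α > 1, the Beta density is monotone increasing on [0,1]; the mode is at 1.
Mean = 23/(23+1) = 0.958.

MAP = 1.000; posterior mean = 0.958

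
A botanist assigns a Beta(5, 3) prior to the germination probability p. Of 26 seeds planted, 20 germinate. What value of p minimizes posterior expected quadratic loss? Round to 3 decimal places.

0.735

Posterior: Beta(5+20, 3+6) = Beta(25, 9).
Mode = (25−1)/(25+9−2) = 24/32 = 0.750.
Mean = 25/(25+9) = 25/34 = 0.735.
Quadratic loss ⇒ the optimal estimator is the posterior mean.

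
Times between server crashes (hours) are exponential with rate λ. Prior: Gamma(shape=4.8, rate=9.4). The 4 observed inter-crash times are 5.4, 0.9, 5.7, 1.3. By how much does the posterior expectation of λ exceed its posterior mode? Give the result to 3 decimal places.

0.044

Σ times = 13.3. Posterior: Gamma(shape = 4.8+4 = 8.8, rate = 9.4+13.3 = 22.7).
Mode = (α−1)/β = 7.8/22.7 = 0.344.
Mean = α/β = 8.8/22.7 = 0.388.
Difference = 0.388 − 0.344 = 0.044.
Right-skewed posterior ⇒ mode < mean.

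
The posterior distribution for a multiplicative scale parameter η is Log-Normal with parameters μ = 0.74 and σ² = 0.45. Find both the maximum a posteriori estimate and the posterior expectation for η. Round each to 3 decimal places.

Mode = exp(μ − σ²) = exp(0.29) = 1.336.
Mean = exp(μ + σ²/2) = exp(0.965) = 2.625.

MAP: 1.336. Posterior mean: 2.625.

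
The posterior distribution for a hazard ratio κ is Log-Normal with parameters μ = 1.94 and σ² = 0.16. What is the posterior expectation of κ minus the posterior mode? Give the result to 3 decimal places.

Mode = exp(μ − σ²) = exp(1.78) = 5.930.
Mean = exp(μ + σ²/2) = exp(2.020) = 7.538.
Difference = 7.538 − 5.930 = 1.608.
Mean > mode: the posterior has a right tail.

1.608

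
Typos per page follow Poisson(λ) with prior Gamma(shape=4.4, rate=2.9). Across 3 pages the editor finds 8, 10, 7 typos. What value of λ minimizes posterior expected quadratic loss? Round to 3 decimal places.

4.983

Σ counts = 25. Posterior: Gamma(shape = 4.4+25 = 29.4, rate = 2.9+3 = 5.9).
Mode = (α−1)/β = 28.4/5.9 = 4.814.
Mean = α/β = 29.4/5.9 = 4.983.
Quadratic loss ⇒ the optimal estimator is the posterior mean.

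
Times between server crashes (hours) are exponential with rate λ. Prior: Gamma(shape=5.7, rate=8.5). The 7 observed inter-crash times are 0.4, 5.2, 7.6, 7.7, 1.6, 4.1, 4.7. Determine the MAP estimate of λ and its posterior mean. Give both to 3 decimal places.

MAP: 0.294. Posterior mean: 0.319.

Σ times = 31.3. Posterior: Gamma(shape = 5.7+7 = 12.7, rate = 8.5+31.3 = 39.8).
Mode = (α−1)/β = 11.7/39.8 = 0.294.
Mean = α/β = 12.7/39.8 = 0.319.
Right-skewed posterior ⇒ mode < mean.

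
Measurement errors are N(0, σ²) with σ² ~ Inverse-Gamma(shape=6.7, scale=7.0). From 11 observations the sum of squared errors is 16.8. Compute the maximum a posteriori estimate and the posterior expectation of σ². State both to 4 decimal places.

Posterior: Inverse-Gamma(shape = 6.7+11/2 = 12.2, scale = 7.0+16.8/2 = 15.4).
Mode = β/(α+1) = 15.4/13.2 = 1.1667.
Mean = β/(α−1) = 15.4/11.2 = 1.3750.
Right-skewed posterior ⇒ mode < mean.

σ²_MAP = 1.1667, E[σ²|data] = 1.3750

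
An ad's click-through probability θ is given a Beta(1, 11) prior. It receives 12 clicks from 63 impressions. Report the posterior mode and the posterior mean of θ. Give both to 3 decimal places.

MAP: 0.164. Posterior mean: 0.173.

Posterior: Beta(1+12, 11+51) = Beta(13, 62).
Mode = (13−1)/(13+62−2) = 12/73 = 0.164.
Mean = 13/(13+62) = 13/75 = 0.173.
Right-skewed posterior ⇒ mode < mean.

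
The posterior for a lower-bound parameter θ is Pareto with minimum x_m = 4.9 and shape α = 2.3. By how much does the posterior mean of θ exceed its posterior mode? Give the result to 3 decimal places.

The Pareto density is strictly decreasing on [x_m, ∞), so the mode is x_m = 4.900.
Mean = α·x_m/(α−1) = 2.3·4.9/1.3 = 8.669.
Difference = 8.669 − 4.900 = 3.769.

3.769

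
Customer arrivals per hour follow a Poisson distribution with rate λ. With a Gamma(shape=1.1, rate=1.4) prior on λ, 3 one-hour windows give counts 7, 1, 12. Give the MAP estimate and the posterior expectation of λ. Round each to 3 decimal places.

MAP: 4.568. Posterior mean: 4.795.

Σ counts = 20. Posterior: Gamma(shape = 1.1+20 = 21.1, rate = 1.4+3 = 4.4).
Mode = (α−1)/β = 20.1/4.4 = 4.568.
Mean = α/β = 21.1/4.4 = 4.795.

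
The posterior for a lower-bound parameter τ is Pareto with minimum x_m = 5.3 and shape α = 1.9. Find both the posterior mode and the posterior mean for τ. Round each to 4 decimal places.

MAP: 5.3000. Posterior mean: 11.1889.

The Pareto density is strictly decreasing on [x_m, ∞), so the mode is x_m = 5.3000.
Mean = α·x_m/(α−1) = 1.9·5.3/0.9 = 11.1889.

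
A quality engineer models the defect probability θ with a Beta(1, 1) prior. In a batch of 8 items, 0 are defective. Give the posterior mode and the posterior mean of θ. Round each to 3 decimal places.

Posterior: Beta(1+0, 1+8) = Beta(1, 9).
Since α = 1 ≤ 1 and β > 1, the Beta density is monotone decreasing on [0,1]; the mode is at 0.
Mean = 1/(1+9) = 0.100.

MAP = 0.000, posterior mean = 0.100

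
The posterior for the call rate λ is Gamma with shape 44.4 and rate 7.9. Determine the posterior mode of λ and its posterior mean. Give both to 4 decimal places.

Mode = (α−1)/β = 43.4/7.9 = 5.4937.
Mean = α/β = 44.4/7.9 = 5.6203.

MAP = 5.4937; posterior mean = 5.6203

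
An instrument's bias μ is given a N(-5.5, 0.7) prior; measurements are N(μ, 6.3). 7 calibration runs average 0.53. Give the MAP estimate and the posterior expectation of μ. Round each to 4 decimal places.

MAP estimate = -2.8619, posterior expectation = -2.8619

Posterior for μ is Normal. Precision-weighted mean: (1/0.7·-5.5 + 7/6.3·0.53) / (1/0.7 + 7/6.3) = -2.8619.
A Normal posterior is symmetric, so mode = mean.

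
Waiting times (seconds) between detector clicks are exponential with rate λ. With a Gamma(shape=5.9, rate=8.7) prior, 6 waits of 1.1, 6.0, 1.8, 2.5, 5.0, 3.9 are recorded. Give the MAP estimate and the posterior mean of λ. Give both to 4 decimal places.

Σ times = 20.3. Posterior: Gamma(shape = 5.9+6 = 11.9, rate = 8.7+20.3 = 29.0).
Mode = (α−1)/β = 10.9/29.0 = 0.3759.
Mean = α/β = 11.9/29.0 = 0.4103.
Right-skewed posterior ⇒ mode < mean.

λ_MAP = 0.3759, E[λ|data] = 0.4103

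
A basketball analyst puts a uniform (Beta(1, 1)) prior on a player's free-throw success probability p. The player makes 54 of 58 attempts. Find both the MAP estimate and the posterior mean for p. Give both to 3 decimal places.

MAP: 0.931. Posterior mean: 0.917.

Posterior: Beta(1+54, 1+4) = Beta(55, 5).
Mode = (55−1)/(55+5−2) = 54/58 = 0.931.
With a flat prior the MAP equals the MLE, 54/58.
Mean = 55/(55+5) = 55/60 = 0.917.
The posterior is left-skewed, so the mode exceeds the mean.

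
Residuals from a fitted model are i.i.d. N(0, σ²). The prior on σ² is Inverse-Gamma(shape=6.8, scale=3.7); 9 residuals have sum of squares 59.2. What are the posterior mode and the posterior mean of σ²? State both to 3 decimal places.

Posterior: Inverse-Gamma(shape = 6.8+9/2 = 11.3, scale = 3.7+59.2/2 = 33.3).
Mode = β/(α+1) = 33.3/12.3 = 2.707.
Mean = β/(α−1) = 33.3/10.3 = 3.233.
The posterior is right-skewed, so the mean exceeds the mode.

posterior mode = 2.707, posterior mean = 3.233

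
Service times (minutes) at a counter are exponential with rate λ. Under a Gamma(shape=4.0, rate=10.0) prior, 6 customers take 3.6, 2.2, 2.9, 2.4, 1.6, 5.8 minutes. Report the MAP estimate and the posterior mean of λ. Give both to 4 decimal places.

MAP: 0.3158. Posterior mean: 0.3509.

Σ times = 18.5. Posterior: Gamma(shape = 4.0+6 = 10.0, rate = 10.0+18.5 = 28.5).
Mode = (α−1)/β = 9.0/28.5 = 0.3158.
Mean = α/β = 10.0/28.5 = 0.3509.
The posterior is right-skewed, so the mean exceeds the mode.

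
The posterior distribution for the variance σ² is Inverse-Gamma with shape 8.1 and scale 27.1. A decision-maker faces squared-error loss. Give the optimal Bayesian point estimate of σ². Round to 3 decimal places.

Mode = β/(α+1) = 27.1/9.1 = 2.978.
Mean = β/(α−1) = 27.1/7.1 = 3.817.
Squared-error loss ⇒ the optimal estimator is the posterior mean.

3.817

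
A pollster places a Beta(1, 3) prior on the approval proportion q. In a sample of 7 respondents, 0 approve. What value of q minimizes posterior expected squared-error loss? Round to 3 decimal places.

0.091

Posterior: Beta(1+0, 3+7) = Beta(1, 10).
Since α = 1 ≤ 1 and β > 1, the Beta density is monotone decreasing on [0,1]; the mode is at 0.
Mean = 1/(1+10) = 0.091.
Squared-error loss ⇒ the optimal estimator is the posterior mean.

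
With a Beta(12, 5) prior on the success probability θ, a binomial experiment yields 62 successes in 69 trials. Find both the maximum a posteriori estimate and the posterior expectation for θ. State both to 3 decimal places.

maximum a posteriori estimate = 0.869, posterior expectation = 0.860

Posterior: Beta(12+62, 5+7) = Beta(74, 12).
Mode = (74−1)/(74+12−2) = 73/84 = 0.869.
Mean = 74/(74+12) = 74/86 = 0.860.
The posterior is left-skewed, so the mode exceeds the mean.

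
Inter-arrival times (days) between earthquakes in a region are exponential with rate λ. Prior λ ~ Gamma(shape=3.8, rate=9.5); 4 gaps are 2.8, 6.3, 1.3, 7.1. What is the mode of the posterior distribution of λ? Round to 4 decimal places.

0.2519

Σ times = 17.5. Posterior: Gamma(shape = 3.8+4 = 7.8, rate = 9.5+17.5 = 27.0).
Mode = (α−1)/β = 6.8/27.0 = 0.2519.
Mean = α/β = 7.8/27.0 = 0.2889.
This is the posterior mode — the MAP estimate.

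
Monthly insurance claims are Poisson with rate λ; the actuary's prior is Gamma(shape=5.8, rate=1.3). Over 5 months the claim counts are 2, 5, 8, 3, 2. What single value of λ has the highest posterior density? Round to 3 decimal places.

Σ counts = 20. Posterior: Gamma(shape = 5.8+20 = 25.8, rate = 1.3+5 = 6.3).
Mode = (α−1)/β = 24.8/6.3 = 3.937.
Mean = α/β = 25.8/6.3 = 4.095.
This is the posterior mode — the MAP estimate.

3.937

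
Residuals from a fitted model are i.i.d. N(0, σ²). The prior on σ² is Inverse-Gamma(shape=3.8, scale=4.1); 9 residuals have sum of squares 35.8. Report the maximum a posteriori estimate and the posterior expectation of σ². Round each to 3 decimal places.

Posterior: Inverse-Gamma(shape = 3.8+9/2 = 8.3, scale = 4.1+35.8/2 = 22.0).
Mode = β/(α+1) = 22.0/9.3 = 2.366.
Mean = β/(α−1) = 22.0/7.3 = 3.014.
The mean is pulled above the mode by the posterior's right skew.

maximum a posteriori estimate = 2.366, posterior expectation = 3.014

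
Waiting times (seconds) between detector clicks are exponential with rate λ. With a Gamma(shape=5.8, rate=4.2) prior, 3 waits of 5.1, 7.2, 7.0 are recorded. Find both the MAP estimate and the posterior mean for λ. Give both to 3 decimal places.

Σ times = 19.3. Posterior: Gamma(shape = 5.8+3 = 8.8, rate = 4.2+19.3 = 23.5).
Mode = (α−1)/β = 7.8/23.5 = 0.332.
Mean = α/β = 8.8/23.5 = 0.374.

MAP: 0.332. Posterior mean: 0.374.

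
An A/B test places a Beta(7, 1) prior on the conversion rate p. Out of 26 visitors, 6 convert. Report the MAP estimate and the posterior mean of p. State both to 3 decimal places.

Posterior: Beta(7+6, 1+20) = Beta(13, 21).
Mode = (13−1)/(13+21−2) = 12/32 = 0.375.
Mean = 13/(13+21) = 13/34 = 0.382.
Mean > mode: the posterior has a right tail.

MAP: 0.375. Posterior mean: 0.382.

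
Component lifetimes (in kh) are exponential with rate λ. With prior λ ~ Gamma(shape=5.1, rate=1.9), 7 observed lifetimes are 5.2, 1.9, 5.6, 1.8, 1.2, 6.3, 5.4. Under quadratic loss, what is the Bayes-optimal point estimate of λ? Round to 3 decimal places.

0.413

Σ times = 27.4. Posterior: Gamma(shape = 5.1+7 = 12.1, rate = 1.9+27.4 = 29.3).
Mode = (α−1)/β = 11.1/29.3 = 0.379.
Mean = α/β = 12.1/29.3 = 0.413.
Quadratic loss ⇒ the optimal estimator is the posterior mean.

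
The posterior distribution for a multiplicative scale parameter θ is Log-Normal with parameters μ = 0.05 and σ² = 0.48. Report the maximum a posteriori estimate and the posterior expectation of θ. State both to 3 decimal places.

Mode = exp(μ − σ²) = exp(-0.43) = 0.651.
Mean = exp(μ + σ²/2) = exp(0.290) = 1.336.

MAP = 0.651, posterior mean = 1.336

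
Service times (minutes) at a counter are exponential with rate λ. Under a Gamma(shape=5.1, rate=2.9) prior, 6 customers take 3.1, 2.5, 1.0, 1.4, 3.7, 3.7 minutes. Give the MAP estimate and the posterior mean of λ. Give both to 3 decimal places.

Σ times = 15.4. Posterior: Gamma(shape = 5.1+6 = 11.1, rate = 2.9+15.4 = 18.3).
Mode = (α−1)/β = 10.1/18.3 = 0.552.
Mean = α/β = 11.1/18.3 = 0.607.

MAP estimate = 0.552, posterior mean = 0.607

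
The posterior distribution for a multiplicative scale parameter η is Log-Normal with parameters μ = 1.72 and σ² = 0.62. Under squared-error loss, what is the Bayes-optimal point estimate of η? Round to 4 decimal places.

7.6141

Mode = exp(μ − σ²) = exp(1.10) = 3.0042.
Mean = exp(μ + σ²/2) = exp(2.030) = 7.6141.
Squared-error loss ⇒ the optimal estimator is the posterior mean.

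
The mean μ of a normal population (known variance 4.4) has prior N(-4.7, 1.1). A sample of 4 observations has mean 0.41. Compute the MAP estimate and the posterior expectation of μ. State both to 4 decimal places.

MAP = -2.1450, posterior mean = -2.1450

Posterior for μ is Normal. Precision-weighted mean: (1/1.1·-4.7 + 4/4.4·0.41) / (1/1.1 + 4/4.4) = -2.1450.
A Normal posterior is symmetric, so mode = mean.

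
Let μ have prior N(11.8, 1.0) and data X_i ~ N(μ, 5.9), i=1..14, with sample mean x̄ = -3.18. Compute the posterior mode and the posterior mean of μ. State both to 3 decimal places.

MAP = 1.261; posterior mean = 1.261

Posterior for μ is Normal. Precision-weighted mean: (1/1.0·11.8 + 14/5.9·-3.18) / (1/1.0 + 14/5.9) = 1.261.
A Normal posterior is symmetric, so mode = mean.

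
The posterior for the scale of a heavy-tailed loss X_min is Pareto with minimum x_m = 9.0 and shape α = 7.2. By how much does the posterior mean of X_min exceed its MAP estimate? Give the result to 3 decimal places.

The Pareto density is strictly decreasing on [x_m, ∞), so the mode is x_m = 9.000.
Mean = α·x_m/(α−1) = 7.2·9.0/6.2 = 10.452.
Difference = 10.452 − 9.000 = 1.452.
Mean > mode: the posterior has a right tail.

1.452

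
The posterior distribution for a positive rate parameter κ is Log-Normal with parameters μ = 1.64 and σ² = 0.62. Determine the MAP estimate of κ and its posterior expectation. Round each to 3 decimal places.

Mode = exp(μ − σ²) = exp(1.02) = 2.773.
Mean = exp(μ + σ²/2) = exp(1.950) = 7.029.
The mean is pulled above the mode by the posterior's right skew.

MAP = 2.773; posterior mean = 7.029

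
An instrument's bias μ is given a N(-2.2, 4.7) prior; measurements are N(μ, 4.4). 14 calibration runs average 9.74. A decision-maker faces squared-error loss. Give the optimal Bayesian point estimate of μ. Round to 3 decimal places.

Posterior for μ is Normal. Precision-weighted mean: (1/4.7·-2.2 + 14/4.4·9.74) / (1/4.7 + 14/4.4) = 8.992.
A Normal posterior is symmetric, so mode = mean.
Squared-error loss ⇒ the optimal estimator is the posterior mean.

8.992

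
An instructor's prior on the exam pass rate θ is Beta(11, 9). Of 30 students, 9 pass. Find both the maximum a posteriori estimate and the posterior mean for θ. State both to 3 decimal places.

Posterior: Beta(11+9, 9+21) = Beta(20, 30).
Mode = (20−1)/(20+30−2) = 19/48 = 0.396.
Mean = 20/(20+30) = 20/50 = 0.400.
The posterior is right-skewed, so the mean exceeds the mode.

θ_MAP = 0.396, E[θ|data] = 0.400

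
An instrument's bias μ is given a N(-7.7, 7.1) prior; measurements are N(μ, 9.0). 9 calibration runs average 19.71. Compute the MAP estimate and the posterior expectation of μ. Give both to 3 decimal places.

Posterior for μ is Normal. Precision-weighted mean: (1/7.1·-7.7 + 9/9.0·19.71) / (1/7.1 + 9/9.0) = 16.326.
A Normal posterior is symmetric, so mode = mean.

μ_MAP = 16.326, E[μ|data] = 16.326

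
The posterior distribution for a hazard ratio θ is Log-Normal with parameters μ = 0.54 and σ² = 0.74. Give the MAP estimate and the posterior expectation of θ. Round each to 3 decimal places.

θ_MAP = 0.819, E[θ|data] = 2.484

Mode = exp(μ − σ²) = exp(-0.20) = 0.819.
Mean = exp(μ + σ²/2) = exp(0.910) = 2.484.
The mean is pulled above the mode by the posterior's right skew.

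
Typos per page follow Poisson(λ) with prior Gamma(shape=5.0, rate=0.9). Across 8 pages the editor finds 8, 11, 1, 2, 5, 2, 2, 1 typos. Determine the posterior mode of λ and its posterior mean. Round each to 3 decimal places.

MAP = 4.045, posterior mean = 4.157

Σ counts = 32. Posterior: Gamma(shape = 5.0+32 = 37.0, rate = 0.9+8 = 8.9).
Mode = (α−1)/β = 36.0/8.9 = 4.045.
Mean = α/β = 37.0/8.9 = 4.157.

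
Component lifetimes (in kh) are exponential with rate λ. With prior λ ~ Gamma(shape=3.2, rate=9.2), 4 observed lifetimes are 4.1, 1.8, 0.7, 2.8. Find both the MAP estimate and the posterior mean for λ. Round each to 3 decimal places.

Σ times = 9.4. Posterior: Gamma(shape = 3.2+4 = 7.2, rate = 9.2+9.4 = 18.6).
Mode = (α−1)/β = 6.2/18.6 = 0.333.
Mean = α/β = 7.2/18.6 = 0.387.
The posterior is right-skewed, so the mean exceeds the mode.

MAP = 0.333, posterior mean = 0.387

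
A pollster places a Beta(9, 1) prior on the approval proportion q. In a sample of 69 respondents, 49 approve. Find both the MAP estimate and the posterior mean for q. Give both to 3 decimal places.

q_MAP = 0.740, E[q|data] = 0.734

Posterior: Beta(9+49, 1+20) = Beta(58, 21).
Mode = (58−1)/(58+21−2) = 57/77 = 0.740.
Mean = 58/(58+21) = 58/79 = 0.734.
Left-skewed posterior ⇒ mean < mode.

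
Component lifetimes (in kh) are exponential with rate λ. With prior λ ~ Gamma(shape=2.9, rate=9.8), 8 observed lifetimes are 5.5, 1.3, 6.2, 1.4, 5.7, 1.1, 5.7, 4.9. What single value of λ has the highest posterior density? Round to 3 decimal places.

0.238

Σ times = 31.8. Posterior: Gamma(shape = 2.9+8 = 10.9, rate = 9.8+31.8 = 41.6).
Mode = (α−1)/β = 9.9/41.6 = 0.238.
Mean = α/β = 10.9/41.6 = 0.262.
This is the posterior mode — the MAP estimate.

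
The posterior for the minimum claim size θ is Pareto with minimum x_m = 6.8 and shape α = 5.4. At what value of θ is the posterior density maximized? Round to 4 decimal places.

6.8000

The Pareto density is strictly decreasing on [x_m, ∞), so the mode is x_m = 6.8000.
Mean = α·x_m/(α−1) = 5.4·6.8/4.4 = 8.3455.
This is the posterior mode — the MAP estimate.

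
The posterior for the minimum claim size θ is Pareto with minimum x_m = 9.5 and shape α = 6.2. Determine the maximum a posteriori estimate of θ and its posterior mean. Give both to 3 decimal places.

The Pareto density is strictly decreasing on [x_m, ∞), so the mode is x_m = 9.500.
Mean = α·x_m/(α−1) = 6.2·9.5/5.2 = 11.327.
Mean > mode: the posterior has a right tail.

MAP = 9.500; posterior mean = 11.327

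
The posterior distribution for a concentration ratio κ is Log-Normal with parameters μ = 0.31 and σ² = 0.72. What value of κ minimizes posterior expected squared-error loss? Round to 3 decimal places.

1.954

Mode = exp(μ − σ²) = exp(-0.41) = 0.664.
Mean = exp(μ + σ²/2) = exp(0.670) = 1.954.
Squared-error loss ⇒ the optimal estimator is the posterior mean.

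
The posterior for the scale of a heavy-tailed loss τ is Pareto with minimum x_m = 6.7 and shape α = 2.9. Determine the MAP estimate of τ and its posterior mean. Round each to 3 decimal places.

MAP = 6.700, posterior mean = 10.226

The Pareto density is strictly decreasing on [x_m, ∞), so the mode is x_m = 6.700.
Mean = α·x_m/(α−1) = 2.9·6.7/1.9 = 10.226.
Right-skewed posterior ⇒ mode < mean.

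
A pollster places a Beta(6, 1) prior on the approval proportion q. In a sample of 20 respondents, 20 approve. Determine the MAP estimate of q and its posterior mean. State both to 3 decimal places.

Posterior: Beta(6+20, 1+0) = Beta(26, 1).
Since β = 1 ≤ 1 and α > 1, the Beta density is monotone increasing on [0,1]; the mode is at 1.
Mean = 26/(26+1) = 0.963.

MAP = 1.000, posterior mean = 0.963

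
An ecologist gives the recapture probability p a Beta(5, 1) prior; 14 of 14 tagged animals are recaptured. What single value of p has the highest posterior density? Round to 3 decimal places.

Posterior: Beta(5+14, 1+0) = Beta(19, 1).
Since β = 1 ≤ 1 and α > 1, the Beta density is monotone increasing on [0,1]; the mode is at 1.
Mean = 19/(19+1) = 0.950.
This is the posterior mode — the MAP estimate.

1.000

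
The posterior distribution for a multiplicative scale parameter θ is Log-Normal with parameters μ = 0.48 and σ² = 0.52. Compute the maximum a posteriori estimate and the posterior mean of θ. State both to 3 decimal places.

maximum a posteriori estimate = 0.961, posterior mean = 2.096

Mode = exp(μ − σ²) = exp(-0.04) = 0.961.
Mean = exp(μ + σ²/2) = exp(0.740) = 2.096.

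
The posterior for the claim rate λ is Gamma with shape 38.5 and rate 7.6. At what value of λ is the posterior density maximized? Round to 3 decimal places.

4.934

Mode = (α−1)/β = 37.5/7.6 = 4.934.
Mean = α/β = 38.5/7.6 = 5.066.
This is the posterior mode — the MAP estimate.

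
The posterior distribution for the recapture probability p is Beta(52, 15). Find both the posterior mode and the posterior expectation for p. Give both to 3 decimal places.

posterior mode = 0.785, posterior expectation = 0.776

Mode = (52−1)/(52+15−2) = 51/65 = 0.785.
Mean = 52/(52+15) = 52/67 = 0.776.
The mean is pulled below the mode by the posterior's left skew.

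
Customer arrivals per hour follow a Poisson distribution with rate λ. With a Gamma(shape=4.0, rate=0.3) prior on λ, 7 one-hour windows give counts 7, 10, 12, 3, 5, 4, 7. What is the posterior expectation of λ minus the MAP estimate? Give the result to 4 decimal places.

Σ counts = 48. Posterior: Gamma(shape = 4.0+48 = 52.0, rate = 0.3+7 = 7.3).
Mode = (α−1)/β = 51.0/7.3 = 6.9863.
Mean = α/β = 52.0/7.3 = 7.1233.
Difference = 7.1233 − 6.9863 = 0.1370.

0.1370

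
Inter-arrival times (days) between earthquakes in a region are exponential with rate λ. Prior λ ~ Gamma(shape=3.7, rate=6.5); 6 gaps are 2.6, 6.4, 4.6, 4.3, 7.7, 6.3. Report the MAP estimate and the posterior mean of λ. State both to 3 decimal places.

MAP = 0.227; posterior mean = 0.253

Σ times = 31.9. Posterior: Gamma(shape = 3.7+6 = 9.7, rate = 6.5+31.9 = 38.4).
Mode = (α−1)/β = 8.7/38.4 = 0.227.
Mean = α/β = 9.7/38.4 = 0.253.
The posterior is right-skewed, so the mean exceeds the mode.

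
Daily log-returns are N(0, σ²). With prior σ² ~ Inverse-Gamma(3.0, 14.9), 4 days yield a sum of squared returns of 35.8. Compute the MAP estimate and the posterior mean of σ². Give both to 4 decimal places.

σ²_MAP = 5.4667, E[σ²|data] = 8.2000

Posterior: Inverse-Gamma(shape = 3.0+4/2 = 5.0, scale = 14.9+35.8/2 = 32.8).
Mode = β/(α+1) = 32.8/6.0 = 5.4667.
Mean = β/(α−1) = 32.8/4.0 = 8.2000.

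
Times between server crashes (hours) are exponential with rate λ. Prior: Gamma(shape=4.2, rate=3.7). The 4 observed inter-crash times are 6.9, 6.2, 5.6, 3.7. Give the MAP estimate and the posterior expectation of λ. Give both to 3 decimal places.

MAP estimate = 0.276, posterior expectation = 0.314

Σ times = 22.4. Posterior: Gamma(shape = 4.2+4 = 8.2, rate = 3.7+22.4 = 26.1).
Mode = (α−1)/β = 7.2/26.1 = 0.276.
Mean = α/β = 8.2/26.1 = 0.314.
Mean > mode: the posterior has a right tail.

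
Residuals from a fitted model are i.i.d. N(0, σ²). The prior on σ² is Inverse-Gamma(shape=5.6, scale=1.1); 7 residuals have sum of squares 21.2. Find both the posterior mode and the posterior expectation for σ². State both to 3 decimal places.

MAP = 1.158, posterior mean = 1.444

Posterior: Inverse-Gamma(shape = 5.6+7/2 = 9.1, scale = 1.1+21.2/2 = 11.7).
Mode = β/(α+1) = 11.7/10.1 = 1.158.
Mean = β/(α−1) = 11.7/8.1 = 1.444.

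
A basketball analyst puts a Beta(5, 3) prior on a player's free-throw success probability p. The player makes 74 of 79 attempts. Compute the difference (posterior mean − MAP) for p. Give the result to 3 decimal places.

-0.010

Posterior: Beta(5+74, 3+5) = Beta(79, 8).
Mode = (79−1)/(79+8−2) = 78/85 = 0.918.
Mean = 79/(79+8) = 79/87 = 0.908.
Difference = 0.908 − 0.918 = -0.010.
Left-skewed posterior ⇒ mean < mode.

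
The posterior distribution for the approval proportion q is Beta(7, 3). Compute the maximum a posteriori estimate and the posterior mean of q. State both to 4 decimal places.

Mode = (7−1)/(7+3−2) = 6/8 = 0.7500.
Mean = 7/(7+3) = 7/10 = 0.7000.
The posterior is left-skewed, so the mode exceeds the mean.

maximum a posteriori estimate = 0.7500, posterior mean = 0.7000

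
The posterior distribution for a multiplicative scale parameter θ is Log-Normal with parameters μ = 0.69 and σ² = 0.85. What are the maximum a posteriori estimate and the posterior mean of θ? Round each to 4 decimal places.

Mode = exp(μ − σ²) = exp(-0.16) = 0.8521.
Mean = exp(μ + σ²/2) = exp(1.115) = 3.0496.
The mean is pulled above the mode by the posterior's right skew.

MAP = 0.8521, posterior mean = 3.0496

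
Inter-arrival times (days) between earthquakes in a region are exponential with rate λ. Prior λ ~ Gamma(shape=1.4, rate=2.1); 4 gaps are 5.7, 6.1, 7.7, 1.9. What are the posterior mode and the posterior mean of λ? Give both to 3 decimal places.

MAP: 0.187. Posterior mean: 0.230.

Σ times = 21.4. Posterior: Gamma(shape = 1.4+4 = 5.4, rate = 2.1+21.4 = 23.5).
Mode = (α−1)/β = 4.4/23.5 = 0.187.
Mean = α/β = 5.4/23.5 = 0.230.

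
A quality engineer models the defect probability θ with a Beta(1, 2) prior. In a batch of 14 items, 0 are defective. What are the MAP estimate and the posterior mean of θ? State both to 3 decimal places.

MAP estimate = 0.000, posterior mean = 0.059

Posterior: Beta(1+0, 2+14) = Beta(1, 16).
Since α = 1 ≤ 1 and β > 1, the Beta density is monotone decreasing on [0,1]; the mode is at 0.
Mean = 1/(1+16) = 0.059.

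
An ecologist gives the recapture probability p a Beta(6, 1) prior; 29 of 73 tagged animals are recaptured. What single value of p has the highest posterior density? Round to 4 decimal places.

Posterior: Beta(6+29, 1+44) = Beta(35, 45).
Mode = (35−1)/(35+45−2) = 34/78 = 0.4359.
Mean = 35/(35+45) = 35/80 = 0.4375.
This is the posterior mode — the MAP estimate.

0.4359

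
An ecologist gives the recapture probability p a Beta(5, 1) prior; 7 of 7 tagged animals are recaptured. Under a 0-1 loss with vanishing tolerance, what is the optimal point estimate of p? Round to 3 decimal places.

Posterior: Beta(5+7, 1+0) = Beta(12, 1).
Since β = 1 ≤ 1 and α > 1, the Beta density is monotone increasing on [0,1]; the mode is at 1.
Mean = 12/(12+1) = 0.923.
This is the posterior mode — the MAP estimate.

1.000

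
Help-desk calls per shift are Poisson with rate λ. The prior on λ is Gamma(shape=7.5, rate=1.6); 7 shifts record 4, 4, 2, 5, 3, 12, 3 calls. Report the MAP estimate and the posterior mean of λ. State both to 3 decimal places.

Σ counts = 33. Posterior: Gamma(shape = 7.5+33 = 40.5, rate = 1.6+7 = 8.6).
Mode = (α−1)/β = 39.5/8.6 = 4.593.
Mean = α/β = 40.5/8.6 = 4.709.
Mean > mode: the posterior has a right tail.

MAP: 4.593. Posterior mean: 4.709.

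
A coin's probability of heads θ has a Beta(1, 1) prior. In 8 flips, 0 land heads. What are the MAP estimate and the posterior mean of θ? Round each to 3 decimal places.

θ_MAP = 0.000, E[θ|data] = 0.100

Posterior: Beta(1+0, 1+8) = Beta(1, 9).
Since α = 1 ≤ 1 and β > 1, the Beta density is monotone decreasing on [0,1]; the mode is at 0.
Mean = 1/(1+9) = 0.100.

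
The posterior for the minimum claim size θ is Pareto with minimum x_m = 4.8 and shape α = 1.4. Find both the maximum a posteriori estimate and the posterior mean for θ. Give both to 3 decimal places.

MAP = 4.800; posterior mean = 16.800

The Pareto density is strictly decreasing on [x_m, ∞), so the mode is x_m = 4.800.
Mean = α·x_m/(α−1) = 1.4·4.8/0.4 = 16.800.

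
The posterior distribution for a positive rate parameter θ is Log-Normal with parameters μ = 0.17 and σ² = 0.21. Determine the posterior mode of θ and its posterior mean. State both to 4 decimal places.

MAP = 0.9608; posterior mean = 1.3165

Mode = exp(μ − σ²) = exp(-0.04) = 0.9608.
Mean = exp(μ + σ²/2) = exp(0.275) = 1.3165.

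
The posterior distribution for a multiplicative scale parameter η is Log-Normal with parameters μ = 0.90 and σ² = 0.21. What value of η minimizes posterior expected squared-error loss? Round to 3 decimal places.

2.732

Mode = exp(μ − σ²) = exp(0.69) = 1.994.
Mean = exp(μ + σ²/2) = exp(1.005) = 2.732.
Squared-error loss ⇒ the optimal estimator is the posterior mean.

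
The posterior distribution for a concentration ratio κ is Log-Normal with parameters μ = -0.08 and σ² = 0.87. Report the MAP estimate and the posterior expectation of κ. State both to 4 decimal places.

Mode = exp(μ − σ²) = exp(-0.95) = 0.3867.
Mean = exp(μ + σ²/2) = exp(0.355) = 1.4262.
Mean > mode: the posterior has a right tail.

MAP = 0.3867, posterior mean = 1.4262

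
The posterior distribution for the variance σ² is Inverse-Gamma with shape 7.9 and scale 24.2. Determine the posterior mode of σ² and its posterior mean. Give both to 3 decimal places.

MAP = 2.719; posterior mean = 3.507

Mode = β/(α+1) = 24.2/8.9 = 2.719.
Mean = β/(α−1) = 24.2/6.9 = 3.507.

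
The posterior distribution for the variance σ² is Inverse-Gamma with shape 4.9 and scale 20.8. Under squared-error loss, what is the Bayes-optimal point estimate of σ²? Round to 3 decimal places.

Mode = β/(α+1) = 20.8/5.9 = 3.525.
Mean = β/(α−1) = 20.8/3.9 = 5.333.
Squared-error loss ⇒ the optimal estimator is the posterior mean.

5.333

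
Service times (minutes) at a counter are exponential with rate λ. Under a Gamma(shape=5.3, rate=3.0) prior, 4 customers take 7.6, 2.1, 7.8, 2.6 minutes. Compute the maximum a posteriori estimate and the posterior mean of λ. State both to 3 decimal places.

Σ times = 20.1. Posterior: Gamma(shape = 5.3+4 = 9.3, rate = 3.0+20.1 = 23.1).
Mode = (α−1)/β = 8.3/23.1 = 0.359.
Mean = α/β = 9.3/23.1 = 0.403.

maximum a posteriori estimate = 0.359, posterior mean = 0.403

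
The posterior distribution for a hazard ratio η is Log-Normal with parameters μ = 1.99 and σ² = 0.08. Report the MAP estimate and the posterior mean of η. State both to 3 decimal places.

MAP estimate = 6.753, posterior mean = 7.614

Mode = exp(μ − σ²) = exp(1.91) = 6.753.
Mean = exp(μ + σ²/2) = exp(2.030) = 7.614.
Right-skewed posterior ⇒ mode < mean.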